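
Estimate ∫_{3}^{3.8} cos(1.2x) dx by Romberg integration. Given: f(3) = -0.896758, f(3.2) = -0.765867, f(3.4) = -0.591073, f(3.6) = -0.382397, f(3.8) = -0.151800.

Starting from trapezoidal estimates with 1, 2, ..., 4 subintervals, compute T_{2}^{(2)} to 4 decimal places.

T_{0}^{(0)} (trapezoid, 1 panel, h=0.8000): -0.419423
T_{1}^{(0)} (trapezoid, 2 panels, h=0.4000): -0.446141
T_{2}^{(0)} (trapezoid, 4 panels, h=0.2000): -0.452723
T_{1}^{(1)} = -0.446141 + (-0.446141 − (-0.419423))/3 = -0.455047
T_{2}^{(1)} = -0.452723 + (-0.452723 − (-0.446141))/3 = -0.454917
T_{2}^{(2)} = -0.454917 + (-0.454917 − (-0.455047))/15 = -0.454908

-0.4549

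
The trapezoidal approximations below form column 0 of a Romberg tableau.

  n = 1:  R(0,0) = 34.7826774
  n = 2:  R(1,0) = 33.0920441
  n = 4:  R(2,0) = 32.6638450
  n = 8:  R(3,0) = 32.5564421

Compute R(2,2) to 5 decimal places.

R(1,1) = (4·33.0920441 − 34.7826774) / 3 = 32.5284997
R(2,1) = 32.6638450 + (32.6638450 − 33.0920441)/3 = 32.5211120
R(2,2) = (16·32.5211120 − 32.5284997) / 15 = 32.5206195

32.52062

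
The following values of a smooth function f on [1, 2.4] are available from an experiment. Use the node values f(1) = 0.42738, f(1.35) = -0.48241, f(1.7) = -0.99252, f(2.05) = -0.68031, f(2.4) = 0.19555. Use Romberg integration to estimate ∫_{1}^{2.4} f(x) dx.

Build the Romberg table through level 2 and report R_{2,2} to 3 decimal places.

R_{0,0} (trapezoid, 1 panel, h=1.4000): 0.43605
R_{1,0} (trapezoid, 2 panels, h=0.7000): -0.47674
R_{2,0} (trapezoid, 4 panels, h=0.3500): -0.64532
R_{1,1} = -0.47674 + (-0.47674 − 0.43605)/3 = -0.78100
R_{2,1} = -0.64532 + (-0.64532 − (-0.47674))/3 = -0.70151
R_{2,2} = -0.70151 + (-0.70151 − (-0.78100))/15 = -0.69621

-0.696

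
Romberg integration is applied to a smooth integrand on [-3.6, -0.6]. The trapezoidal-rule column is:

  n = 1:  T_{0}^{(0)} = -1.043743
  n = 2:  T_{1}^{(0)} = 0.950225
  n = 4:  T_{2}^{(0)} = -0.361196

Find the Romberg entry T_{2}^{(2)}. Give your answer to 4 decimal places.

-0.9592

T_{1}^{(1)} = 0.950225 + (0.950225 − (-1.043743))/3 = 1.614881
T_{2}^{(1)} = (4·(-0.361196) − 0.950225) / 3 = -0.798336
T_{2}^{(2)} = (16·(-0.798336) − 1.614881) / 15 = -0.959217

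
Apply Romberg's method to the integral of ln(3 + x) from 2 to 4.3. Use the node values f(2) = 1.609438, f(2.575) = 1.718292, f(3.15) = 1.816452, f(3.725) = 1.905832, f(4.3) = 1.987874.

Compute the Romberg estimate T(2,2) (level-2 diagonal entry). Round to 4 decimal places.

T(0,0) (trapezoid, 1 panel, h=2.3000): 4.136909
T(1,0) (trapezoid, 2 panels, h=1.1500): 4.157374
T(2,0) (trapezoid, 4 panels, h=0.5750): 4.162558
T(1,1) = 4.157374 + (4.157374 − 4.136909)/3 = 4.164196
T(2,1) = 4.162558 + (4.162558 − 4.157374)/3 = 4.164286
T(2,2) = 4.164286 + (4.164286 − 4.164196)/15 = 4.164292

4.1643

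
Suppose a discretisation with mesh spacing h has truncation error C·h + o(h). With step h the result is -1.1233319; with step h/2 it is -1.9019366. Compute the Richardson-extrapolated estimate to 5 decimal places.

Extrapolated value = (2·A(h/2) − A(h)) / (2 − 1)
= (2·(-1.9019366) − (-1.1233319)) / 1
= -2.6805413 / 1 = -2.6805413

-2.68054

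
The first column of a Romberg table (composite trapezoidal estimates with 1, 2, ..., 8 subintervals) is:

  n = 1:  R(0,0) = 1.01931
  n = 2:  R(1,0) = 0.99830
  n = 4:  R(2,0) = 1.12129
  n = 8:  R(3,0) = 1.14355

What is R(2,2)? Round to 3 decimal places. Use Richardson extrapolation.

1.174

Richardson extrapolation on the trapezoidal column (denominator 4−1=3):
R(1,1) = (4·0.99830 − 1.01931) / 3 = 0.99130
R(2,1) = (4·1.12129 − 0.99830) / 3 = 1.16229
R(2,2) = 1.16229 + (1.16229 − 0.99130)/15 = 1.17369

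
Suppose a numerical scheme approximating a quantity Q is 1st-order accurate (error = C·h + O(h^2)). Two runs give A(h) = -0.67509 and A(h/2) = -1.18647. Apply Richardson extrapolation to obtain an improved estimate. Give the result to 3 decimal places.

Extrapolated value = (2·A(h/2) − A(h)) / (2 − 1)
= (2·(-1.18647) − (-0.67509)) / 1
= -1.69785 / 1 = -1.69785

-1.698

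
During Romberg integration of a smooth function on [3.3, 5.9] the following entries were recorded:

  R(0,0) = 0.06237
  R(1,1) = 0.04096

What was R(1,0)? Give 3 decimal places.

0.046

From R(1,1) = (4·R(1,0) − R(0,0))/3, solve for R(1,0):
4·R(1,0) = 3·0.04096 + 0.06237 = 0.18525
R(1,0) = 0.04631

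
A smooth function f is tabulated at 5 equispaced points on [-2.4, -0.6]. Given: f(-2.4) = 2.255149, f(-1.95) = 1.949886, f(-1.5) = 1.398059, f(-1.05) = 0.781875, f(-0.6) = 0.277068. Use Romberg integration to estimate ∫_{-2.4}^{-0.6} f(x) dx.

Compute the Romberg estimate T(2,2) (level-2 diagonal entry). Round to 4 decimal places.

T(0,0) (trapezoid, 1 panel, h=1.8000): 2.278995
T(1,0) (trapezoid, 2 panels, h=0.9000): 2.397751
T(2,0) (trapezoid, 4 panels, h=0.4500): 2.428168
T(1,1) = 2.397751 + (2.397751 − 2.278995)/3 = 2.437336
T(2,1) = 2.428168 + (2.428168 − 2.397751)/3 = 2.438307
T(2,2) = 2.438307 + (2.438307 − 2.437336)/15 = 2.438372

2.4384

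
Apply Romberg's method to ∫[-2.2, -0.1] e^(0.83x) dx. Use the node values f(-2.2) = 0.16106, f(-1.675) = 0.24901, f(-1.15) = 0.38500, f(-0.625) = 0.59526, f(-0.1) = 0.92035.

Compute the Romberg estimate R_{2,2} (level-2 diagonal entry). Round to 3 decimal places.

0.915

R_{0,0} (trapezoid, 1 panel, h=2.1000): 1.13548
R_{1,0} (trapezoid, 2 panels, h=1.0500): 0.97199
R_{2,0} (trapezoid, 4 panels, h=0.5250): 0.92924
R_{1,1} = 0.97199 + (0.97199 − 1.13548)/3 = 0.91749
R_{2,1} = 0.92924 + (0.92924 − 0.97199)/3 = 0.91499
R_{2,2} = 0.91499 + (0.91499 − 0.91749)/15 = 0.91482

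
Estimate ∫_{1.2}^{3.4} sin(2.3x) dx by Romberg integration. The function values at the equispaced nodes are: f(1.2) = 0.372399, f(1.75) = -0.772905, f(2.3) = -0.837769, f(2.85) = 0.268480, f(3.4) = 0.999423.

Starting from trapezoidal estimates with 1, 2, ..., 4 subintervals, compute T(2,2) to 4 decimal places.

T(0,0) (trapezoid, 1 panel, h=2.2000): 1.509004
T(1,0) (trapezoid, 2 panels, h=1.1000): -0.167044
T(2,0) (trapezoid, 4 panels, h=0.5500): -0.360956
T(1,1) = -0.167044 + (-0.167044 − 1.509004)/3 = -0.725727
T(2,1) = -0.360956 + (-0.360956 − (-0.167044))/3 = -0.425593
T(2,2) = -0.425593 + (-0.425593 − (-0.725727))/15 = -0.405584

-0.4056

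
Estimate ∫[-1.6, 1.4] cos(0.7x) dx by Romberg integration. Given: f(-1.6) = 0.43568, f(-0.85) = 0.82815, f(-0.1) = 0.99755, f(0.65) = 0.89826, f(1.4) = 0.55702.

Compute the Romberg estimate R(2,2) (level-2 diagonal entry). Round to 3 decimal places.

R(0,0) (trapezoid, 1 panel, h=3.0000): 1.48905
R(1,0) (trapezoid, 2 panels, h=1.5000): 2.24085
R(2,0) (trapezoid, 4 panels, h=0.7500): 2.41523
R(1,1) = 2.24085 + (2.24085 − 1.48905)/3 = 2.49145
R(2,1) = 2.41523 + (2.41523 − 2.24085)/3 = 2.47336
R(2,2) = 2.47336 + (2.47336 − 2.49145)/15 = 2.47215

2.472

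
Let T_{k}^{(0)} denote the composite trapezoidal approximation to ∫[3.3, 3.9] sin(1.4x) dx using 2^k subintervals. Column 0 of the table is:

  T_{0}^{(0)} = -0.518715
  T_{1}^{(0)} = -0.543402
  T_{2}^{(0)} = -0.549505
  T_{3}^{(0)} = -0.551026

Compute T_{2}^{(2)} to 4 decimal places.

-0.5515

T_{1}^{(1)} = (4·(-0.543402) − (-0.518715)) / 3 = -0.551631
T_{2}^{(1)} = -0.549505 + (-0.549505 − (-0.543402))/3 = -0.551539
T_{2}^{(2)} = (16·(-0.551539) − (-0.551631)) / 15 = -0.551533
(Column j=1 coincides with Simpson's rule on the same nodes.)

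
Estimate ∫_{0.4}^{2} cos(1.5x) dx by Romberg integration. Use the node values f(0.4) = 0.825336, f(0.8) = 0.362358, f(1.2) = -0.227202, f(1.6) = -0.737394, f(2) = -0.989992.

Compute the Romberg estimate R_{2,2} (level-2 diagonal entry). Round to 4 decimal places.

-0.2823

R_{0,0} (trapezoid, 1 panel, h=1.6000): -0.131725
R_{1,0} (trapezoid, 2 panels, h=0.8000): -0.247624
R_{2,0} (trapezoid, 4 panels, h=0.4000): -0.273826
R_{1,1} = -0.247624 + (-0.247624 − (-0.131725))/3 = -0.286257
R_{2,1} = -0.273826 + (-0.273826 − (-0.247624))/3 = -0.282560
R_{2,2} = -0.282560 + (-0.282560 − (-0.286257))/15 = -0.282314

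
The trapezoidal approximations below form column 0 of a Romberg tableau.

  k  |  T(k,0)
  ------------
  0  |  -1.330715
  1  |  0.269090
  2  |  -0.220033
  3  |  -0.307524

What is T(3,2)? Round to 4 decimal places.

-0.3336

Richardson extrapolation on the trapezoidal column (denominator 4−1=3):
T(2,1) = -0.220033 + (-0.220033 − 0.269090)/3 = -0.383074
T(3,1) = -0.307524 + (-0.307524 − (-0.220033))/3 = -0.336688
T(3,2) = (16·(-0.336688) − (-0.383074)) / 15 = -0.333596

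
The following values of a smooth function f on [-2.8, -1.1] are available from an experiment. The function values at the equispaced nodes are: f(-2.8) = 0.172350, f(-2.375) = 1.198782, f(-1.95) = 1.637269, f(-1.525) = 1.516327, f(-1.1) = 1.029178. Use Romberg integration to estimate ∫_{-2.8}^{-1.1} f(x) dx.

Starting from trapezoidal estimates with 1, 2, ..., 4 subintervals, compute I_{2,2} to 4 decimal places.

I_{0,0} (trapezoid, 1 panel, h=1.7000): 1.021299
I_{1,0} (trapezoid, 2 panels, h=0.8500): 1.902328
I_{2,0} (trapezoid, 4 panels, h=0.4250): 2.105085
I_{1,1} = 1.902328 + (1.902328 − 1.021299)/3 = 2.196004
I_{2,1} = 2.105085 + (2.105085 − 1.902328)/3 = 2.172671
I_{2,2} = 2.172671 + (2.172671 − 2.196004)/15 = 2.171115

2.1711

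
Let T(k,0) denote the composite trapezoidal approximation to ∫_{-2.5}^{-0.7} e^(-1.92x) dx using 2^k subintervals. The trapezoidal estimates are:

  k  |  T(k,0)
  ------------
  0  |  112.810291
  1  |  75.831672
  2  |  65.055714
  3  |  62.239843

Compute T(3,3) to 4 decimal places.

Richardson extrapolation on the trapezoidal column (denominator 4−1=3):
T(1,1) = 75.831672 + (75.831672 − 112.810291)/3 = 63.505466
T(2,1) = 65.055714 + (65.055714 − 75.831672)/3 = 61.463728
T(3,1) = (4·62.239843 − 65.055714) / 3 = 61.301219
T(2,2) = (16·61.463728 − 63.505466) / 15 = 61.327612
T(3,2) = (16·61.301219 − 61.463728) / 15 = 61.290385
T(3,3) = (64·61.290385 − 61.327612) / 63 = 61.289794

61.2898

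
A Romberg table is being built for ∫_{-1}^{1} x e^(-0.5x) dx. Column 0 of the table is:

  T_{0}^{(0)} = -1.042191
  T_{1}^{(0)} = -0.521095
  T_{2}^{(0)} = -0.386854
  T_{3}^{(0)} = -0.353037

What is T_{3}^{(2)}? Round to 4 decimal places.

Richardson extrapolation on the trapezoidal column (denominator 4−1=3):
T_{2}^{(1)} = (4·(-0.386854) − (-0.521095)) / 3 = -0.342107
T_{3}^{(1)} = -0.353037 + (-0.353037 − (-0.386854))/3 = -0.341765
T_{3}^{(2)} = (16·(-0.341765) − (-0.342107)) / 15 = -0.341742
(Column j=1 coincides with Simpson's rule on the same nodes.)

-0.3417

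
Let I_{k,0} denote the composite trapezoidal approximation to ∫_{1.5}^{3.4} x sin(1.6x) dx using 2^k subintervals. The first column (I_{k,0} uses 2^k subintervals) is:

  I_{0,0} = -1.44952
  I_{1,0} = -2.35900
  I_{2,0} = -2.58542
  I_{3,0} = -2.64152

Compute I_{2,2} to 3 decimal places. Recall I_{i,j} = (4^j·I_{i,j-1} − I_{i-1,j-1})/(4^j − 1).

I_{1,1} = -2.35900 + (-2.35900 − (-1.44952))/3 = -2.66216
I_{2,1} = (4·(-2.58542) − (-2.35900)) / 3 = -2.66089
I_{2,2} = (16·(-2.66089) − (-2.66216)) / 15 = -2.66081

-2.661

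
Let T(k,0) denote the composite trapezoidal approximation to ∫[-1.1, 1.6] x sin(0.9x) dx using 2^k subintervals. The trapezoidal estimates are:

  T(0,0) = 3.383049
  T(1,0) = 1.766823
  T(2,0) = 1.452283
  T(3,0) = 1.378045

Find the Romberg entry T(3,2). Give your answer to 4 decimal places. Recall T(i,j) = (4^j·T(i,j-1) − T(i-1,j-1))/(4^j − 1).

1.3537

Richardson extrapolation on the trapezoidal column (denominator 4−1=3):
T(2,1) = (4·1.452283 − 1.766823) / 3 = 1.347436
T(3,1) = 1.378045 + (1.378045 − 1.452283)/3 = 1.353299
T(3,2) = 1.353299 + (1.353299 − 1.347436)/15 = 1.353690
(Column j=1 coincides with Simpson's rule on the same nodes.)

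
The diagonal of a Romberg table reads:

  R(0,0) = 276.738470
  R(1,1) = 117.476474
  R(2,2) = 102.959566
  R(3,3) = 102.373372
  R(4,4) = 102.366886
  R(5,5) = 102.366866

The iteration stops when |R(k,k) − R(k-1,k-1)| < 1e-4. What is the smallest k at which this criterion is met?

|R(1,1) − R(0,0)| = 159.261996 ≥ 1e-4
|R(2,2) − R(1,1)| = 14.516908 ≥ 1e-4
|R(3,3) − R(2,2)| = 0.586194 ≥ 1e-4
|R(4,4) − R(3,3)| = 0.006486 ≥ 1e-4
|R(5,5) − R(4,4)| = 0.000020 < 1e-4

k = 5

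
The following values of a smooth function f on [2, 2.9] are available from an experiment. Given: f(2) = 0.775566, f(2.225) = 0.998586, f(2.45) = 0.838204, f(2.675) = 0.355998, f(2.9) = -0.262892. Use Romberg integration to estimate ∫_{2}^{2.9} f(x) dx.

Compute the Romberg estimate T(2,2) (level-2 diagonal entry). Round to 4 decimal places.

T(0,0) (trapezoid, 1 panel, h=0.9000): 0.230703
T(1,0) (trapezoid, 2 panels, h=0.4500): 0.492543
T(2,0) (trapezoid, 4 panels, h=0.2250): 0.551053
T(1,1) = 0.492543 + (0.492543 − 0.230703)/3 = 0.579823
T(2,1) = 0.551053 + (0.551053 − 0.492543)/3 = 0.570556
T(2,2) = 0.570556 + (0.570556 − 0.579823)/15 = 0.569938

0.5699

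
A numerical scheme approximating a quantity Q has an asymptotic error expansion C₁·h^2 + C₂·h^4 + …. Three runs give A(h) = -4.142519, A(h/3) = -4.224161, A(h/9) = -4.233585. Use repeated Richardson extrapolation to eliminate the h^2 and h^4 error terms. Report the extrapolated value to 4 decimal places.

-4.2348

First eliminate the h^2 term (factor 3^2 = 9):
  B₁ = (9·(-4.224161) − (-4.142519))/8 = -4.234366
  B₂ = (9·(-4.233585) − (-4.224161))/8 = -4.234763
Then eliminate the h^4 term (factor 3^4 = 81):
  (81·(-4.234763) − (-4.234366))/80 = -4.234768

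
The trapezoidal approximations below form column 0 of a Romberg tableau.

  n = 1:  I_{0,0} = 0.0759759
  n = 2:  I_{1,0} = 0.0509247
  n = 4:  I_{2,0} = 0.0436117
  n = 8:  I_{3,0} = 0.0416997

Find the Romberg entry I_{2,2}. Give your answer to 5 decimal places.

I_{1,1} = (4·0.0509247 − 0.0759759) / 3 = 0.0425743
I_{2,1} = (4·0.0436117 − 0.0509247) / 3 = 0.0411740
I_{2,2} = 0.0411740 + (0.0411740 − 0.0425743)/15 = 0.0410806

0.04108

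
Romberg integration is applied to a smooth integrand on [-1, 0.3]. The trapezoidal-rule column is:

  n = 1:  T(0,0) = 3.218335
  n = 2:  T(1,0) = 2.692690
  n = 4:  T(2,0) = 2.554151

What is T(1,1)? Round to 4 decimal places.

2.5175

T(1,1) = (4·2.692690 − 3.218335) / 3 = 2.517475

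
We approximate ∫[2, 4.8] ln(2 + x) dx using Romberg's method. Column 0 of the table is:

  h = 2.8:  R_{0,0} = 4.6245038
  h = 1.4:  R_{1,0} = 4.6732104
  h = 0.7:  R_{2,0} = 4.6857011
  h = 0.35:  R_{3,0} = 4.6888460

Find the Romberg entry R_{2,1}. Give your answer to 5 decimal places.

4.68986

Richardson extrapolation on the trapezoidal column (denominator 4−1=3):
R_{2,1} = 4.6857011 + (4.6857011 − 4.6732104)/3 = 4.6898647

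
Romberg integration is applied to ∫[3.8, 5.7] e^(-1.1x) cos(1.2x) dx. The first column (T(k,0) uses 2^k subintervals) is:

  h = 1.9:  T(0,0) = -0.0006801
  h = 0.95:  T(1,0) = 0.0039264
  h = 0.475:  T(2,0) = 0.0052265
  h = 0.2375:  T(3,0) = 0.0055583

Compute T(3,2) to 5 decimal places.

0.00567

Richardson extrapolation on the trapezoidal column (denominator 4−1=3):
T(2,1) = 0.0052265 + (0.0052265 − 0.0039264)/3 = 0.0056599
T(3,1) = 0.0055583 + (0.0055583 − 0.0052265)/3 = 0.0056689
T(3,2) = 0.0056689 + (0.0056689 − 0.0056599)/15 = 0.0056695
(Column j=1 coincides with Simpson's rule on the same nodes.)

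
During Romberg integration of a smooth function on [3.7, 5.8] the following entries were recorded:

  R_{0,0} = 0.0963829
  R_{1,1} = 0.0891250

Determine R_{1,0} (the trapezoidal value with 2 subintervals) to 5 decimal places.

From R_{1,1} = (4·R_{1,0} − R_{0,0})/3, solve for R_{1,0}:
4·R_{1,0} = 3·0.0891250 + 0.0963829 = 0.3637579
R_{1,0} = 0.0909395

0.09094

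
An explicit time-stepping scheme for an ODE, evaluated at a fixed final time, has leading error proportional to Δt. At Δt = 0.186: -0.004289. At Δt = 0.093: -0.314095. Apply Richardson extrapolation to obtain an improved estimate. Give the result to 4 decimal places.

The leading error scales as Δt; refining by a factor of 2 reduces it by 2^1 = 2.
Extrapolated value = (2·A(Δt/2) − A(Δt)) / (2 − 1)
= (2·(-0.314095) − (-0.004289)) / 1
= -0.623901 / 1 = -0.623901

-0.6239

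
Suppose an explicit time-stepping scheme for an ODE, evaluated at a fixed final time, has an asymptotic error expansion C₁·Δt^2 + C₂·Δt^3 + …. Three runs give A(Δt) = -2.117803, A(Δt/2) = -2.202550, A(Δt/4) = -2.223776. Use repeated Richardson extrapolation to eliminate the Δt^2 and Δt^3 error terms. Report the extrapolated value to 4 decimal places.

First eliminate the Δt^2 term (factor 2^2 = 4):
  B₁ = (4·(-2.202550) − (-2.117803))/3 = -2.230799
  B₂ = (4·(-2.223776) − (-2.202550))/3 = -2.230851
Then eliminate the Δt^3 term (factor 2^3 = 8):
  (8·(-2.230851) − (-2.230799))/7 = -2.230858

-2.2309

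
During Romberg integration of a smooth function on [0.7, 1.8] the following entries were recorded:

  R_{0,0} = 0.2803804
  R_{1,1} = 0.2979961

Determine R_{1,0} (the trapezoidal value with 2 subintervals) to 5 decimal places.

From R_{1,1} = (4·R_{1,0} − R_{0,0})/3, solve for R_{1,0}:
4·R_{1,0} = 3·0.2979961 + 0.2803804 = 1.1743687
R_{1,0} = 0.2935922

0.29359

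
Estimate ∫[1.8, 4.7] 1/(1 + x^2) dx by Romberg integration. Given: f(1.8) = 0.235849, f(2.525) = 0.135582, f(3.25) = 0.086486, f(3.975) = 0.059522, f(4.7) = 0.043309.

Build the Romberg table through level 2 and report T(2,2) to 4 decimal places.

0.2976

T(0,0) (trapezoid, 1 panel, h=2.9000): 0.404779
T(1,0) (trapezoid, 2 panels, h=1.4500): 0.327794
T(2,0) (trapezoid, 4 panels, h=0.7250): 0.305348
T(1,1) = 0.327794 + (0.327794 − 0.404779)/3 = 0.302132
T(2,1) = 0.305348 + (0.305348 − 0.327794)/3 = 0.297866
T(2,2) = 0.297866 + (0.297866 − 0.302132)/15 = 0.297582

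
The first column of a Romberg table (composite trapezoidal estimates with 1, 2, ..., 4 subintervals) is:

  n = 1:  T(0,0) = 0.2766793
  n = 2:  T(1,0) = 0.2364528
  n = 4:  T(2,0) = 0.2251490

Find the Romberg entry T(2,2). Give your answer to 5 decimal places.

0.22127

Richardson extrapolation on the trapezoidal column (denominator 4−1=3):
T(1,1) = (4·0.2364528 − 0.2766793) / 3 = 0.2230440
T(2,1) = 0.2251490 + (0.2251490 − 0.2364528)/3 = 0.2213811
T(2,2) = 0.2213811 + (0.2213811 − 0.2230440)/15 = 0.2212702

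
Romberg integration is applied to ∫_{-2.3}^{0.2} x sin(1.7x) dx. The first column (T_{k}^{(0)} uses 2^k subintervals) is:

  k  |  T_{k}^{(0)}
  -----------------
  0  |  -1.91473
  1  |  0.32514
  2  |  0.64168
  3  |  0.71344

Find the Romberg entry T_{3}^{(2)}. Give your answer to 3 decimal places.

0.737

Richardson extrapolation on the trapezoidal column (denominator 4−1=3):
T_{2}^{(1)} = 0.64168 + (0.64168 − 0.32514)/3 = 0.74719
T_{3}^{(1)} = 0.71344 + (0.71344 − 0.64168)/3 = 0.73736
T_{3}^{(2)} = (16·0.73736 − 0.74719) / 15 = 0.73670
(Column j=1 coincides with Simpson's rule on the same nodes.)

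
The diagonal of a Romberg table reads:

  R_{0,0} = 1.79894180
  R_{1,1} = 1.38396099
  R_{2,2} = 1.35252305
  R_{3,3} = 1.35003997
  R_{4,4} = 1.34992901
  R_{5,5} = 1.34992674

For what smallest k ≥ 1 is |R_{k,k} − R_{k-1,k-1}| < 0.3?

k = 2

|R_{1,1} − R_{0,0}| = 0.41498081 ≥ 0.3
|R_{2,2} − R_{1,1}| = 0.03143794 < 0.3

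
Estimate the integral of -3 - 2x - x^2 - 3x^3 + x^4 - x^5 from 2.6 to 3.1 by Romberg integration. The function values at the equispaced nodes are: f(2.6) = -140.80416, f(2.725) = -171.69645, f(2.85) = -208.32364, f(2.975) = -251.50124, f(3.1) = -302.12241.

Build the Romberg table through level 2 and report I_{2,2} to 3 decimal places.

I_{0,0} (trapezoid, 1 panel, h=0.5000): -110.73164
I_{1,0} (trapezoid, 2 panels, h=0.2500): -107.44673
I_{2,0} (trapezoid, 4 panels, h=0.1250): -106.62308
I_{1,1} = -107.44673 + (-107.44673 − (-110.73164))/3 = -106.35176
I_{2,1} = -106.62308 + (-106.62308 − (-107.44673))/3 = -106.34853
I_{2,2} = -106.34853 + (-106.34853 − (-106.35176))/15 = -106.34831

-106.348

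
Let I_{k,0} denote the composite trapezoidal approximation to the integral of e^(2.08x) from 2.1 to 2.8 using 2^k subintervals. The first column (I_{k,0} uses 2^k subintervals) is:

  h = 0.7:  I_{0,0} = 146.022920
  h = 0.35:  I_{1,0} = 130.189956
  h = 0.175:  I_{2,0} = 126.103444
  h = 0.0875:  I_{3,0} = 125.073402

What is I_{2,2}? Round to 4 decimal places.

Richardson extrapolation on the trapezoidal column (denominator 4−1=3):
I_{1,1} = (4·130.189956 − 146.022920) / 3 = 124.912301
I_{2,1} = (4·126.103444 − 130.189956) / 3 = 124.741273
I_{2,2} = (16·124.741273 − 124.912301) / 15 = 124.729871
(Column j=1 coincides with Simpson's rule on the same nodes.)

124.7299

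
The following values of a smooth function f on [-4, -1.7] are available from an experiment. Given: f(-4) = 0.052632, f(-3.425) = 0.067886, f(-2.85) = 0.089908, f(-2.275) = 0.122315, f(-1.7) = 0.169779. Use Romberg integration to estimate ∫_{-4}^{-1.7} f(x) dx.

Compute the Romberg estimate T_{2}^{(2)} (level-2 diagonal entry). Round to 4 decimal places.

T_{0}^{(0)} (trapezoid, 1 panel, h=2.3000): 0.255773
T_{1}^{(0)} (trapezoid, 2 panels, h=1.1500): 0.231281
T_{2}^{(0)} (trapezoid, 4 panels, h=0.5750): 0.225006
T_{1}^{(1)} = 0.231281 + (0.231281 − 0.255773)/3 = 0.223117
T_{2}^{(1)} = 0.225006 + (0.225006 − 0.231281)/3 = 0.222914
T_{2}^{(2)} = 0.222914 + (0.222914 − 0.223117)/15 = 0.222900

0.2229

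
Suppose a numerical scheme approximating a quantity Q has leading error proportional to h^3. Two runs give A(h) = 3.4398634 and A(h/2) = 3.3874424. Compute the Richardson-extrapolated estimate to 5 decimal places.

Extrapolated value = (8·A(h/2) − A(h)) / (8 − 1)
= (8·3.3874424 − 3.4398634) / 7
= 23.6596758 / 7 = 3.3799537

3.37995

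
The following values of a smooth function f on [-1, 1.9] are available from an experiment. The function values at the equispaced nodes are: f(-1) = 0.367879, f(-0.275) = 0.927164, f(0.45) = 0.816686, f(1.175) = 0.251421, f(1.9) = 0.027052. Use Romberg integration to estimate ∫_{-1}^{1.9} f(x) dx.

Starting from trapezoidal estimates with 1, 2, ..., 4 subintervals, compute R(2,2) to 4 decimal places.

R(0,0) (trapezoid, 1 panel, h=2.9000): 0.572650
R(1,0) (trapezoid, 2 panels, h=1.4500): 1.470520
R(2,0) (trapezoid, 4 panels, h=0.7250): 1.589734
R(1,1) = 1.470520 + (1.470520 − 0.572650)/3 = 1.769810
R(2,1) = 1.589734 + (1.589734 − 1.470520)/3 = 1.629472
R(2,2) = 1.629472 + (1.629472 − 1.769810)/15 = 1.620116

1.6201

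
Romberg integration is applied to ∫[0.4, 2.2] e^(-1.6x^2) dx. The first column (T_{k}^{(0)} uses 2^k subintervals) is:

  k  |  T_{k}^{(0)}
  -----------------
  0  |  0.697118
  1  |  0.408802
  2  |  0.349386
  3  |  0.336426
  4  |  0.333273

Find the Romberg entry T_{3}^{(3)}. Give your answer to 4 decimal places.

0.3323

T_{1}^{(1)} = (4·0.408802 − 0.697118) / 3 = 0.312697
T_{2}^{(1)} = (4·0.349386 − 0.408802) / 3 = 0.329581
T_{3}^{(1)} = 0.336426 + (0.336426 − 0.349386)/3 = 0.332106
T_{2}^{(2)} = (16·0.329581 − 0.312697) / 15 = 0.330707
T_{3}^{(2)} = 0.332106 + (0.332106 − 0.329581)/15 = 0.332274
T_{3}^{(3)} = (64·0.332274 − 0.330707) / 63 = 0.332299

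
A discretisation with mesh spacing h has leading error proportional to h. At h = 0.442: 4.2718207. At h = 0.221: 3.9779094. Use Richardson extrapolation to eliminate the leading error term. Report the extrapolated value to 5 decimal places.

The leading error scales as h; refining by a factor of 2 reduces it by 2^1 = 2.
Extrapolated value = (2·A(h/2) − A(h)) / (2 − 1)
= (2·3.9779094 − 4.2718207) / 1
= 3.6839981 / 1 = 3.6839981

3.68400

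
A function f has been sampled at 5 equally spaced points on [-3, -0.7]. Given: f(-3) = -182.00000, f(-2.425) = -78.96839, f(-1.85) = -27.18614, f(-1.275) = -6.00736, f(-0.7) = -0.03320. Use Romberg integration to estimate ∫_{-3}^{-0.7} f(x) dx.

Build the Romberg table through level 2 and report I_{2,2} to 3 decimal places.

I_{0,0} (trapezoid, 1 panel, h=2.3000): -209.33818
I_{1,0} (trapezoid, 2 panels, h=1.1500): -135.93315
I_{2,0} (trapezoid, 4 panels, h=0.5750): -116.82763
I_{1,1} = -135.93315 + (-135.93315 − (-209.33818))/3 = -111.46481
I_{2,1} = -116.82763 + (-116.82763 − (-135.93315))/3 = -110.45912
I_{2,2} = -110.45912 + (-110.45912 − (-111.46481))/15 = -110.39207

-110.392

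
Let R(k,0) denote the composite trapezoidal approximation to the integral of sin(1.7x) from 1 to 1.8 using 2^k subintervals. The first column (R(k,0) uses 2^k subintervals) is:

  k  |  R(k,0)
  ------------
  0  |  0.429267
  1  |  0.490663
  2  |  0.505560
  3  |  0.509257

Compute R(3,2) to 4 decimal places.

Richardson extrapolation on the trapezoidal column (denominator 4−1=3):
R(2,1) = 0.505560 + (0.505560 − 0.490663)/3 = 0.510526
R(3,1) = (4·0.509257 − 0.505560) / 3 = 0.510489
R(3,2) = (16·0.510489 − 0.510526) / 15 = 0.510487

0.5105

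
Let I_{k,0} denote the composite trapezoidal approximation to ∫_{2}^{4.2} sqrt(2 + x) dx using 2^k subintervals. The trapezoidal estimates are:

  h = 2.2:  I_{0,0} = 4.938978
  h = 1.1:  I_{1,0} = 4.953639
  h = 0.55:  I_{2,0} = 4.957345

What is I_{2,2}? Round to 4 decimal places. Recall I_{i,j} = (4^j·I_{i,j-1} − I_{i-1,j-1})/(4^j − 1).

4.9586

Richardson extrapolation on the trapezoidal column (denominator 4−1=3):
I_{1,1} = (4·4.953639 − 4.938978) / 3 = 4.958526
I_{2,1} = 4.957345 + (4.957345 − 4.953639)/3 = 4.958580
I_{2,2} = (16·4.958580 − 4.958526) / 15 = 4.958584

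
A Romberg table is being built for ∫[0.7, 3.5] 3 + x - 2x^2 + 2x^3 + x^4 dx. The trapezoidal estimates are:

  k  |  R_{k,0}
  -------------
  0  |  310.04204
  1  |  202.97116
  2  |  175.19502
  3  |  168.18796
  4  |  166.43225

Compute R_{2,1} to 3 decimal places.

165.936

R_{2,1} = (4·175.19502 − 202.97116) / 3 = 165.93631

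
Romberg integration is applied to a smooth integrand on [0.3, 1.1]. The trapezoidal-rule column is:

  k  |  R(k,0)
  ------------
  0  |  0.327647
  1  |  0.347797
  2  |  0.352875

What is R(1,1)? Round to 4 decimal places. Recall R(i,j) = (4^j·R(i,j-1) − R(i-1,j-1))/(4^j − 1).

0.3545

Richardson extrapolation on the trapezoidal column (denominator 4−1=3):
R(1,1) = 0.347797 + (0.347797 − 0.327647)/3 = 0.354514
(Column j=1 coincides with Simpson's rule on the same nodes.)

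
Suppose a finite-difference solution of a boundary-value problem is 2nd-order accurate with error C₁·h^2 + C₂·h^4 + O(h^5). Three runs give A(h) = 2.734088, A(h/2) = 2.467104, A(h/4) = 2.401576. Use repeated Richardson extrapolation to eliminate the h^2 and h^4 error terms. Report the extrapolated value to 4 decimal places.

First eliminate the h^2 term (factor 2^2 = 4):
  B₁ = (4·2.467104 − 2.734088)/3 = 2.378109
  B₂ = (4·2.401576 − 2.467104)/3 = 2.379733
Then eliminate the h^4 term (factor 2^4 = 16):
  (16·2.379733 − 2.378109)/15 = 2.379841

2.3798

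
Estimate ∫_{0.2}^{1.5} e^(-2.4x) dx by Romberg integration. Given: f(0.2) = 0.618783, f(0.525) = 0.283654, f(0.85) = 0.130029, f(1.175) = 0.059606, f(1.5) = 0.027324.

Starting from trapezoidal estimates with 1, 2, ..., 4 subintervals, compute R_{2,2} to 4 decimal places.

R_{0,0} (trapezoid, 1 panel, h=1.3000): 0.419970
R_{1,0} (trapezoid, 2 panels, h=0.6500): 0.294504
R_{2,0} (trapezoid, 4 panels, h=0.3250): 0.258811
R_{1,1} = 0.294504 + (0.294504 − 0.419970)/3 = 0.252682
R_{2,1} = 0.258811 + (0.258811 − 0.294504)/3 = 0.246913
R_{2,2} = 0.246913 + (0.246913 − 0.252682)/15 = 0.246528

0.2465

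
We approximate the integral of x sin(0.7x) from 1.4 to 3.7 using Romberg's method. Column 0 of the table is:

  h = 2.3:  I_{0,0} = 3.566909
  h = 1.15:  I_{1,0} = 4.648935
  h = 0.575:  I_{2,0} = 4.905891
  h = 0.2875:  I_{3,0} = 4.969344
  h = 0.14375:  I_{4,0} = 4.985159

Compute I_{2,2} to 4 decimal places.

Richardson extrapolation on the trapezoidal column (denominator 4−1=3):
I_{1,1} = 4.648935 + (4.648935 − 3.566909)/3 = 5.009610
I_{2,1} = (4·4.905891 − 4.648935) / 3 = 4.991543
I_{2,2} = (16·4.991543 − 5.009610) / 15 = 4.990339

4.9903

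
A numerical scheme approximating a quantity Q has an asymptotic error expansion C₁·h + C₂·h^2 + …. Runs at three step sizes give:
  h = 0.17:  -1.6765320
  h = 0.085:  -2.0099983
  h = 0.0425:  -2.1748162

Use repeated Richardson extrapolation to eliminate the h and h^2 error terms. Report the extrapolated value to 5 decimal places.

-2.33836

First eliminate the h term (factor 2^1 = 2):
  B₁ = (2·(-2.0099983) − (-1.6765320))/1 = -2.3434646
  B₂ = (2·(-2.1748162) − (-2.0099983))/1 = -2.3396341
Then eliminate the h^2 term (factor 2^2 = 4):
  (4·(-2.3396341) − (-2.3434646))/3 = -2.3383573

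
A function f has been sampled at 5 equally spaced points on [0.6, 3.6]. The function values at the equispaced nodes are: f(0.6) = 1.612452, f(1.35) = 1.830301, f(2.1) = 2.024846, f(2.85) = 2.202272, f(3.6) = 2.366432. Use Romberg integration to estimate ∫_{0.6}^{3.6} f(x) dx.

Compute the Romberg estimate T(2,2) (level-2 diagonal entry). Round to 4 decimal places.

6.0398

T(0,0) (trapezoid, 1 panel, h=3.0000): 5.968326
T(1,0) (trapezoid, 2 panels, h=1.5000): 6.021432
T(2,0) (trapezoid, 4 panels, h=0.7500): 6.035146
T(1,1) = 6.021432 + (6.021432 − 5.968326)/3 = 6.039134
T(2,1) = 6.035146 + (6.035146 − 6.021432)/3 = 6.039717
T(2,2) = 6.039717 + (6.039717 − 6.039134)/15 = 6.039756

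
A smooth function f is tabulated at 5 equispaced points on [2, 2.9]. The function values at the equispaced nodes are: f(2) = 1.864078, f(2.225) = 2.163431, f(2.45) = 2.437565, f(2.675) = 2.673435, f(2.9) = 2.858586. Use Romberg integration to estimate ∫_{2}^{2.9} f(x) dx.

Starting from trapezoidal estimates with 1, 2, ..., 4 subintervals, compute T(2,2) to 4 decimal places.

2.1709

T(0,0) (trapezoid, 1 panel, h=0.9000): 2.125199
T(1,0) (trapezoid, 2 panels, h=0.4500): 2.159504
T(2,0) (trapezoid, 4 panels, h=0.2250): 2.168047
T(1,1) = 2.159504 + (2.159504 − 2.125199)/3 = 2.170939
T(2,1) = 2.168047 + (2.168047 − 2.159504)/3 = 2.170895
T(2,2) = 2.170895 + (2.170895 − 2.170939)/15 = 2.170892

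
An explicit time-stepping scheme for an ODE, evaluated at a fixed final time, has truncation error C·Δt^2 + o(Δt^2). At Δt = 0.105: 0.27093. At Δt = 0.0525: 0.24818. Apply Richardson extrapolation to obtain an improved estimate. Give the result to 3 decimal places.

The leading error scales as Δt^2; refining by a factor of 2 reduces it by 2^2 = 4.
Extrapolated value = (4·A(Δt/2) − A(Δt)) / (4 − 1)
= (4·0.24818 − 0.27093) / 3
= 0.72179 / 3 = 0.24060

0.241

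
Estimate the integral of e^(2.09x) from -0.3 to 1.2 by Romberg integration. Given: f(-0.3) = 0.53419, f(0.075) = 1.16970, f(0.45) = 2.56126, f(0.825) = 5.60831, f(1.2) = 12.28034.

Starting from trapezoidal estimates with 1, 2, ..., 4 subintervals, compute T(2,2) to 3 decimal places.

5.622

T(0,0) (trapezoid, 1 panel, h=1.5000): 9.61090
T(1,0) (trapezoid, 2 panels, h=0.7500): 6.72639
T(2,0) (trapezoid, 4 panels, h=0.3750): 5.90495
T(1,1) = 6.72639 + (6.72639 − 9.61090)/3 = 5.76489
T(2,1) = 5.90495 + (5.90495 − 6.72639)/3 = 5.63114
T(2,2) = 5.63114 + (5.63114 − 5.76489)/15 = 5.62222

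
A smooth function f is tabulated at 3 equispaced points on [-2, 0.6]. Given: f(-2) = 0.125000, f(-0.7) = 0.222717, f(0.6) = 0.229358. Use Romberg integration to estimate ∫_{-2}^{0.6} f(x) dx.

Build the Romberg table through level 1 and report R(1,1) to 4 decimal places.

R(0,0) (trapezoid, 1 panel, h=2.6000): 0.460665
R(1,0) (trapezoid, 2 panels, h=1.3000): 0.519865
R(1,1) = 0.519865 + (0.519865 − 0.460665)/3 = 0.539598

0.5396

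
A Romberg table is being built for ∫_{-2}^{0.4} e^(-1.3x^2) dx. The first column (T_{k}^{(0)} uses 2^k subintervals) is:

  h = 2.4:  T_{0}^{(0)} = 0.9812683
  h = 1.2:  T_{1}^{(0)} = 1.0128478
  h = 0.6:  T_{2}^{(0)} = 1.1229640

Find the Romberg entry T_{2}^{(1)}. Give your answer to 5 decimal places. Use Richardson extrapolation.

T_{2}^{(1)} = 1.1229640 + (1.1229640 − 1.0128478)/3 = 1.1596694

1.15967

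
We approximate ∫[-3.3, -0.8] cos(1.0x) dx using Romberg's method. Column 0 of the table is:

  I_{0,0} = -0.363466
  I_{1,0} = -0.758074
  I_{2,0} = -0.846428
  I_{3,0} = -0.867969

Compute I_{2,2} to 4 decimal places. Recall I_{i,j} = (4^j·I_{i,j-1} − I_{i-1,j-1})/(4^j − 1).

-0.8750

I_{1,1} = (4·(-0.758074) − (-0.363466)) / 3 = -0.889610
I_{2,1} = -0.846428 + (-0.846428 − (-0.758074))/3 = -0.875879
I_{2,2} = (16·(-0.875879) − (-0.889610)) / 15 = -0.874964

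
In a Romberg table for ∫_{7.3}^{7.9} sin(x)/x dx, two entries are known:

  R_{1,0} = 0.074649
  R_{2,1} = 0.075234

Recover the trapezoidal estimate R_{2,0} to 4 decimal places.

From R_{2,1} = (4·R_{2,0} − R_{1,0})/3, solve for R_{2,0}:
4·R_{2,0} = 3·0.075234 + 0.074649 = 0.300351
R_{2,0} = 0.075088

0.0751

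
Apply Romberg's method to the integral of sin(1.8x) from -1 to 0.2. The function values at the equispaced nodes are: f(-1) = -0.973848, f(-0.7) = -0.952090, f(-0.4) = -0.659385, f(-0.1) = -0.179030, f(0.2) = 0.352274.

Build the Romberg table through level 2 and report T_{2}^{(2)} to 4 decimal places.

T_{0}^{(0)} (trapezoid, 1 panel, h=1.2000): -0.372944
T_{1}^{(0)} (trapezoid, 2 panels, h=0.6000): -0.582103
T_{2}^{(0)} (trapezoid, 4 panels, h=0.3000): -0.630388
T_{1}^{(1)} = -0.582103 + (-0.582103 − (-0.372944))/3 = -0.651823
T_{2}^{(1)} = -0.630388 + (-0.630388 − (-0.582103))/3 = -0.646483
T_{2}^{(2)} = -0.646483 + (-0.646483 − (-0.651823))/15 = -0.646127

-0.6461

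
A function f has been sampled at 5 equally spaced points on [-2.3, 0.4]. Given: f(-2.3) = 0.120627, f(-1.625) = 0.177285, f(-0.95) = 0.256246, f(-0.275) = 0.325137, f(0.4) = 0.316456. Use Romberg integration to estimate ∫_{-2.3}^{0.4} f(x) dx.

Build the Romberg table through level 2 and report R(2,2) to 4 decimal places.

R(0,0) (trapezoid, 1 panel, h=2.7000): 0.590062
R(1,0) (trapezoid, 2 panels, h=1.3500): 0.640963
R(2,0) (trapezoid, 4 panels, h=0.6750): 0.659616
R(1,1) = 0.640963 + (0.640963 − 0.590062)/3 = 0.657930
R(2,1) = 0.659616 + (0.659616 − 0.640963)/3 = 0.665834
R(2,2) = 0.665834 + (0.665834 − 0.657930)/15 = 0.666361

0.6664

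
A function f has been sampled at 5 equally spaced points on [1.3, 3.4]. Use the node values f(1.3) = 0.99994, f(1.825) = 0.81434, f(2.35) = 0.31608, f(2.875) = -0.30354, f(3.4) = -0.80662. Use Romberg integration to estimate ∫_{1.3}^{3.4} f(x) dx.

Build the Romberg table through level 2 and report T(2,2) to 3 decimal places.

T(0,0) (trapezoid, 1 panel, h=2.1000): 0.20299
T(1,0) (trapezoid, 2 panels, h=1.0500): 0.43338
T(2,0) (trapezoid, 4 panels, h=0.5250): 0.48486
T(1,1) = 0.43338 + (0.43338 − 0.20299)/3 = 0.51018
T(2,1) = 0.48486 + (0.48486 − 0.43338)/3 = 0.50202
T(2,2) = 0.50202 + (0.50202 − 0.51018)/15 = 0.50148

0.501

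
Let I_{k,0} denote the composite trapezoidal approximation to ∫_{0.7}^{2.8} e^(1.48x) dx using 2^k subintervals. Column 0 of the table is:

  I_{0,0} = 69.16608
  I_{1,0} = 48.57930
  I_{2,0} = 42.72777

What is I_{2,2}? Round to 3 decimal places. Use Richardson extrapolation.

40.715

Richardson extrapolation on the trapezoidal column (denominator 4−1=3):
I_{1,1} = (4·48.57930 − 69.16608) / 3 = 41.71704
I_{2,1} = (4·42.72777 − 48.57930) / 3 = 40.77726
I_{2,2} = 40.77726 + (40.77726 − 41.71704)/15 = 40.71461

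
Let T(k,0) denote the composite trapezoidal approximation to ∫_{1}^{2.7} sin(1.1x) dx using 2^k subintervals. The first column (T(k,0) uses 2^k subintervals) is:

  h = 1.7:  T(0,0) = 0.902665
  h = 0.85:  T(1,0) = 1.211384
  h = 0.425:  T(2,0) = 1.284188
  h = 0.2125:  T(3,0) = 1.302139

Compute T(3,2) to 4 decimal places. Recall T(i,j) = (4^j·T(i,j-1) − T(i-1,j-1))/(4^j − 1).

Richardson extrapolation on the trapezoidal column (denominator 4−1=3):
T(2,1) = (4·1.284188 − 1.211384) / 3 = 1.308456
T(3,1) = (4·1.302139 − 1.284188) / 3 = 1.308123
T(3,2) = 1.308123 + (1.308123 − 1.308456)/15 = 1.308101

1.3081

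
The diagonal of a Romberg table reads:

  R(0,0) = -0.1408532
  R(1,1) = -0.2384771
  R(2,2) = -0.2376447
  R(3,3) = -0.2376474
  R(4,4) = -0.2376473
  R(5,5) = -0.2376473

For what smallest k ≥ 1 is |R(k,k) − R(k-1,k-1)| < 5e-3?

|R(1,1) − R(0,0)| = 0.0976239 ≥ 5e-3
|R(2,2) − R(1,1)| = 0.0008324 < 5e-3

k = 2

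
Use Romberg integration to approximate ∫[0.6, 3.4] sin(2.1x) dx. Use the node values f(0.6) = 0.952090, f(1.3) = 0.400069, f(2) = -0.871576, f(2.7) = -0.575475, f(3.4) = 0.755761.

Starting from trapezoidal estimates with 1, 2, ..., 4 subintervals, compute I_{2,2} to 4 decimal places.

I_{0,0} (trapezoid, 1 panel, h=2.8000): 2.390991
I_{1,0} (trapezoid, 2 panels, h=1.4000): -0.024711
I_{2,0} (trapezoid, 4 panels, h=0.7000): -0.135140
I_{1,1} = -0.024711 + (-0.024711 − 2.390991)/3 = -0.829945
I_{2,1} = -0.135140 + (-0.135140 − (-0.024711))/3 = -0.171950
I_{2,2} = -0.171950 + (-0.171950 − (-0.829945))/15 = -0.128084

-0.1281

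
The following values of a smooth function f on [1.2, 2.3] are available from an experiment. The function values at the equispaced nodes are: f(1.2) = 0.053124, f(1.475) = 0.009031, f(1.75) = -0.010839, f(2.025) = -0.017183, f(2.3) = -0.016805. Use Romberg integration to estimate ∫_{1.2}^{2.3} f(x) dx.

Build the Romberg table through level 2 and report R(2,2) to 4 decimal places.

R(0,0) (trapezoid, 1 panel, h=1.1000): 0.019975
R(1,0) (trapezoid, 2 panels, h=0.5500): 0.004026
R(2,0) (trapezoid, 4 panels, h=0.2750): -0.000229
R(1,1) = 0.004026 + (0.004026 − 0.019975)/3 = -0.001290
R(2,1) = -0.000229 + (-0.000229 − 0.004026)/3 = -0.001647
R(2,2) = -0.001647 + (-0.001647 − (-0.001290))/15 = -0.001671

-0.0017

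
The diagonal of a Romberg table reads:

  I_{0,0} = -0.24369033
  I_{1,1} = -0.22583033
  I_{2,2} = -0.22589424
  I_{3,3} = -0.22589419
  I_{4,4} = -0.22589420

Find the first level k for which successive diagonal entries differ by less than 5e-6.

|I_{1,1} − I_{0,0}| = 0.01786000 ≥ 5e-6
|I_{2,2} − I_{1,1}| = 0.00006391 ≥ 5e-6
|I_{3,3} − I_{2,2}| = 0.00000005 < 5e-6

k = 3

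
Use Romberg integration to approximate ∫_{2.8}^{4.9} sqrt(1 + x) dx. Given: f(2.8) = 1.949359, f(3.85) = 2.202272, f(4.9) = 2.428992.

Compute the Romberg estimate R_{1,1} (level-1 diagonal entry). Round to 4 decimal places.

4.6156

R_{0,0} (trapezoid, 1 panel, h=2.1000): 4.597269
R_{1,0} (trapezoid, 2 panels, h=1.0500): 4.611020
R_{1,1} = 4.611020 + (4.611020 − 4.597269)/3 = 4.615604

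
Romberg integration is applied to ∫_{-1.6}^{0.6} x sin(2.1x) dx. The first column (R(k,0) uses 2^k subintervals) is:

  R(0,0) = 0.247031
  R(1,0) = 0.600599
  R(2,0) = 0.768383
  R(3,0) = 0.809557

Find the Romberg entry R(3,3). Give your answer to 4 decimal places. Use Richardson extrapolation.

Richardson extrapolation on the trapezoidal column (denominator 4−1=3):
R(1,1) = 0.600599 + (0.600599 − 0.247031)/3 = 0.718455
R(2,1) = 0.768383 + (0.768383 − 0.600599)/3 = 0.824311
R(3,1) = (4·0.809557 − 0.768383) / 3 = 0.823282
R(2,2) = 0.824311 + (0.824311 − 0.718455)/15 = 0.831368
R(3,2) = (16·0.823282 − 0.824311) / 15 = 0.823213
R(3,3) = 0.823213 + (0.823213 − 0.831368)/63 = 0.823084

0.8231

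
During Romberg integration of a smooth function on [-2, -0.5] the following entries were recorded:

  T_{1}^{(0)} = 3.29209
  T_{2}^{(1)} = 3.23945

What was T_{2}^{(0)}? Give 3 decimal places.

3.253

From T_{2}^{(1)} = (4·T_{2}^{(0)} − T_{1}^{(0)})/3, solve for T_{2}^{(0)}:
4·T_{2}^{(0)} = 3·3.23945 + 3.29209 = 13.01044
T_{2}^{(0)} = 3.25261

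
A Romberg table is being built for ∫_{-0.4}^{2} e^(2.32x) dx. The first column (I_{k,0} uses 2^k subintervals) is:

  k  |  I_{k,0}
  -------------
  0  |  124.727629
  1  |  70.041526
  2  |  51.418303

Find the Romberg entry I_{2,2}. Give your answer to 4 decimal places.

44.7704

Richardson extrapolation on the trapezoidal column (denominator 4−1=3):
I_{1,1} = 70.041526 + (70.041526 − 124.727629)/3 = 51.812825
I_{2,1} = 51.418303 + (51.418303 − 70.041526)/3 = 45.210562
I_{2,2} = (16·45.210562 − 51.812825) / 15 = 44.770411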